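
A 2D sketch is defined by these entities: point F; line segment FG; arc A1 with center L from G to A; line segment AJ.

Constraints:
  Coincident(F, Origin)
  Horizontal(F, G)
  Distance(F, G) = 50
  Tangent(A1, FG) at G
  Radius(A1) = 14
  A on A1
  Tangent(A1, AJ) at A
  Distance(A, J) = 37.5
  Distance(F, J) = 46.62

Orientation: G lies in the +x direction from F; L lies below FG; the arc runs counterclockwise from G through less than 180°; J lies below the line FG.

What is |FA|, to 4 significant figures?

38.23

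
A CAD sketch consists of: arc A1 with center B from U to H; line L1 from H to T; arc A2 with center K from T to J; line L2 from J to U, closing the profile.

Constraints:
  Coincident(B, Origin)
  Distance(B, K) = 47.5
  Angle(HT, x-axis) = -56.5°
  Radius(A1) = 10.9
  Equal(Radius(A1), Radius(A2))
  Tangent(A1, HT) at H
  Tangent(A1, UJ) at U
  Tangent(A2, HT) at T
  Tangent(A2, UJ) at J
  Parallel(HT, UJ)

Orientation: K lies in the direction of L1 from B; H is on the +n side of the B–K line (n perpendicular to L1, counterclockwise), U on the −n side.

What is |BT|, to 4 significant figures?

48.73

The slot axis is L1's direction at -56.5°, so u = (cos -56.5°, sin -56.5°) = (0.5519, -0.8339) and n = (−sin -56.5°, cos -56.5°) = (0.8339, 0.5519). B is at the origin and K lies 47.5 along u from B, so K = 47.5·u = (26.22, -39.61). Tangency of A1 to both parallel lines with radius 10.9 puts H and U at B ± 10.9·n: H = (9.089, 6.016), U = (-9.089, -6.016). Equal radii place T and J the same way about K: T = K + 10.9·n = (35.31, -33.59), J = K − 10.9·n = (17.13, -45.63). Then |BT| = |T − B| = 48.73.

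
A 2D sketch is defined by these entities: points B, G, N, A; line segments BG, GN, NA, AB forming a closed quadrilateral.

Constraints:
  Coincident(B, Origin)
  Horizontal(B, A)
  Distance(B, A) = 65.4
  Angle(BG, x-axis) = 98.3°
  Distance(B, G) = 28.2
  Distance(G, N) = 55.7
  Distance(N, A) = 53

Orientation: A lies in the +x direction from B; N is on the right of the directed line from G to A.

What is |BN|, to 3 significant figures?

29.3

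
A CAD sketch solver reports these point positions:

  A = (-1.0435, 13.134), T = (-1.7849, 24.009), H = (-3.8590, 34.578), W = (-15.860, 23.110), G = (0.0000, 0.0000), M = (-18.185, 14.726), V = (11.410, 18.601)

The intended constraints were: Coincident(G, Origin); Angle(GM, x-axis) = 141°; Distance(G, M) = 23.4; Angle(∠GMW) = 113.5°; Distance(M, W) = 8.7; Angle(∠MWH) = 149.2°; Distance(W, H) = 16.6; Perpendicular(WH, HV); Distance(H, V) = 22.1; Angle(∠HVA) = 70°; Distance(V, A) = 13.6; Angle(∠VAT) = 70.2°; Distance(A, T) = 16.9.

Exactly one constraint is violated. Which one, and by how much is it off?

Distance(A, T) = 16.9 — off by 6.00.

G = (0.00, 0.00) ✓; GM at 141.0° ✓; |GM| = 23.40 ✓; ∠GMW = 113.5° ✓; |MW| = 8.700 ✓; ∠MWH = 149.2° ✓; |WH| = 16.60 ✓; ∠(WH, HV) = 90.00° ✓; |HV| = 22.10 ✓; ∠HVA = 70.00° ✓; |VA| = 13.60 ✓; ∠VAT = 70.20° ✓; |AT| = 10.90 ✗.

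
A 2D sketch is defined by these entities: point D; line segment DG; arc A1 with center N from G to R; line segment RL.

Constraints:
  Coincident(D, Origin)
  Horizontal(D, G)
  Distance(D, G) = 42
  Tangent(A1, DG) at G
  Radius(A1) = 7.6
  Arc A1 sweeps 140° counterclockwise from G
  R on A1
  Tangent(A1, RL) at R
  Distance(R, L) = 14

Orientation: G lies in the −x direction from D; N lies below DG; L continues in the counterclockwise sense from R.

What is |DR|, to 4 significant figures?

48.77

Tangency of A1 to DG means the radius NG is perpendicular to DG, so N = G + (0, -7.6) = (-42.00, -7.600). On A1, G sits at bearing 90° from N; a 140° counterclockwise sweep puts R at bearing 230°, so R = N + 7.6·(cos 230°, sin 230°) = (-46.89, -13.42). Then |DR| = |R − D| = 48.77.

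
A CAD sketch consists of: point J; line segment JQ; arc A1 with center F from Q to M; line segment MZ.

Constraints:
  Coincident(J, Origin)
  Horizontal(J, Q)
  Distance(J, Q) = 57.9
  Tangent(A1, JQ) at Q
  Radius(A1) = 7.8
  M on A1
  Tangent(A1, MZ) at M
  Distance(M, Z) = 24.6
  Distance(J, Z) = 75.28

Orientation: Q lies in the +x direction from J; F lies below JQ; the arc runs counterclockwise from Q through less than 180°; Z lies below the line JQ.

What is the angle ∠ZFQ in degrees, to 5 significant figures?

155.90°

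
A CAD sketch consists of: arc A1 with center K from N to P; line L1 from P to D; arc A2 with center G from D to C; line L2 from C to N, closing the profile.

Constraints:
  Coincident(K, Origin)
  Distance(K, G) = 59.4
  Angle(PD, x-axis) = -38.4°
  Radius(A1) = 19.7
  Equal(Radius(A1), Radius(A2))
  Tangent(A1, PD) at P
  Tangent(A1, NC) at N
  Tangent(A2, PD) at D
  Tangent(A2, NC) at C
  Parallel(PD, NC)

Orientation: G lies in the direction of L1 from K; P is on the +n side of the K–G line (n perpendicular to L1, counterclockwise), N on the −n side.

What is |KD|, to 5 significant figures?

62.582

Tangency of A1 to both parallel lines with radius 19.7 puts P and N at K ± 19.7·n: P = (12.237, 15.439), N = (-12.237, -15.439). Equal radii place D and C the same way about G: D = G + 19.7·n = (58.788, -21.457), C = G − 19.7·n = (34.315, -52.335). Then |KD| = |D − K| = 62.582.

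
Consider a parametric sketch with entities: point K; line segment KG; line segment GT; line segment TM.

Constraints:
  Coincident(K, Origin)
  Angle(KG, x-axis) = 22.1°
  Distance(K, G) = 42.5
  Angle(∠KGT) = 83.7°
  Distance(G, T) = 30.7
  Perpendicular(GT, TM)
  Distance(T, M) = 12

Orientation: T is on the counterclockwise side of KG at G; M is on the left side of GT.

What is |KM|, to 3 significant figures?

39.9

K is at the origin; KG runs at 22.1° with length 42.5, so G = 42.5·(cos 22.1°, sin 22.1°) = (39.4, 16.0). ∠KGT = 83.7°, so GT runs at 22.1° + (180° − 83.7°) = 118° from the x-axis; with |GT| = 30.7, T = G + 30.7·(cos 118°, sin 118°) = (24.8, 43.0). The perpendicularity gives TM at right angles to GT; with |TM| = 12.0 on the left of GT, M = T + 12.0·(-0.880, -0.476) = (14.2, 37.3). Then |KM| = |M − K| = 39.9.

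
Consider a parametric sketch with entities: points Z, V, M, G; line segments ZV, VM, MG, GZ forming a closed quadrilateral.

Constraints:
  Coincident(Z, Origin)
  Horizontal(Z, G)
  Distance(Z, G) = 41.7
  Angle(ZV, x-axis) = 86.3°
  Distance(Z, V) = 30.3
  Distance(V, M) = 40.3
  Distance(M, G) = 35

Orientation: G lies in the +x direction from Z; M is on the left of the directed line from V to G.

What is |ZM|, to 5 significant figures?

54.650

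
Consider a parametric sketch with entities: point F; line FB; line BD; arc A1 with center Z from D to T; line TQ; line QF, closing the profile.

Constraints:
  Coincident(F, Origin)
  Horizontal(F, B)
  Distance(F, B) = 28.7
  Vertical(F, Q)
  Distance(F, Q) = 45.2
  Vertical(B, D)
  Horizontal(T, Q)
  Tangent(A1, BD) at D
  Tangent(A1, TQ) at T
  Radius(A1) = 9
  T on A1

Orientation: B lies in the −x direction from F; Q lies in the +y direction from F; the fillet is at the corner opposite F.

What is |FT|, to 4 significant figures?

49.31

F is at the origin; FB is horizontal with |FB| = 28.7 and B on the −x side, so B = (-28.70, 0.000). F and Q share the same x with |FQ| = 45.2 and Q on the +y side, so Q = (0.000, 45.20). The virtual corner opposite F is at (-28.70, 45.20). Tangency of A1 to BD means the radius ZD is perpendicular to BD and tangency of A1 to TQ means the radius ZT is perpendicular to TQ, with radius 9.0, so the center Z sits 9.0 in from both sides at Z = (-19.70, 36.20). That places the tangent points at D = (-28.70, 36.20) on BD and T = (-19.70, 45.20) on TQ. Then |FT| = |T − F| = 49.31.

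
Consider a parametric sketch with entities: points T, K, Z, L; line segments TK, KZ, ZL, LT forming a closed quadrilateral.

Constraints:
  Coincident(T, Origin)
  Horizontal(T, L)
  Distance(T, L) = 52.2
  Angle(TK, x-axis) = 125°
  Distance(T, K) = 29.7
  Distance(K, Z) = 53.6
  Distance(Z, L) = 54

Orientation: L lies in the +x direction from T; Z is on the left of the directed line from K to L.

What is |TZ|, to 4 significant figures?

57.96

Checks: |KZ| = 53.60 ✓; |ZL| = 54.00 ✓.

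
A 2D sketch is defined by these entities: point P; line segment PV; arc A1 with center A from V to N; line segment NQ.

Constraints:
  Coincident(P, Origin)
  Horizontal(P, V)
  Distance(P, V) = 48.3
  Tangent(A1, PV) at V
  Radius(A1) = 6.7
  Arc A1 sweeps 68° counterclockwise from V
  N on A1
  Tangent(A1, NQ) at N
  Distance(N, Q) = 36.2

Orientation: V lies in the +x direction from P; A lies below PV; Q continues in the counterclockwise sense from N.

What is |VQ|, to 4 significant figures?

42.62

P is at the origin; PV is horizontal with |PV| = 48.3 and V on the +x side, so V = (48.30, 0.000). A1 meets PV tangentially, so AV is at right angles to PV, so A = V + (0, -6.7) = (48.30, -6.700). On A1, V sits at bearing 90° from A; a 68° counterclockwise sweep puts N at bearing 158°, so N = A + 6.7·(cos 158°, sin 158°) = (42.09, -4.190). Tangency of A1 to NQ means the radius AN is perpendicular to NQ, so NQ runs along (−sin 158°, cos 158°); with |NQ| = 36.2, Q = (28.53, -37.75). Then |VQ| = |Q − V| = 42.62.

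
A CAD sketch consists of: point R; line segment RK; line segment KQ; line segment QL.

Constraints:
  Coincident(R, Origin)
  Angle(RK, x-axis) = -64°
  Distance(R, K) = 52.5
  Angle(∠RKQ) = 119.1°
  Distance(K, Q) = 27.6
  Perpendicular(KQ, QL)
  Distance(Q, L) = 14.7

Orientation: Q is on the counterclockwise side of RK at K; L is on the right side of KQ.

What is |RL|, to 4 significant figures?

80.57

R is at the origin; RK runs at -64.0° with length 52.5, so K = 52.5·(cos -64.0°, sin -64.0°) = (23.01, -47.19). ∠RKQ = 119.1°, so KQ runs at -64.0° + (180° − 119.1°) = -3.100° from the x-axis; with |KQ| = 27.6, Q = K + 27.6·(cos -3.100°, sin -3.100°) = (50.57, -48.68). KQ ⟂ QL; with |QL| = 14.7 on the right of KQ, L = Q + 14.7·(-0.05408, -0.9985) = (49.78, -63.36). Then |RL| = |L − R| = 80.57.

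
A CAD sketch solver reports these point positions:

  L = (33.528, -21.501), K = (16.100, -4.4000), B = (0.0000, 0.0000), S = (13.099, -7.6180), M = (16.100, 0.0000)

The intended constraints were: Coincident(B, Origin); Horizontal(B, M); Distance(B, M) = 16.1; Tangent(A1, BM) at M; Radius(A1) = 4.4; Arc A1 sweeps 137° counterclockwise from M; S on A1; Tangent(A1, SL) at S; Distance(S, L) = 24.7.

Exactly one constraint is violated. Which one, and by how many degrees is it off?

Tangent(A1, SL) at S — off by 8.80°.

B = (0.00, 0.00) ✓; B.y = 0.00, M.y = 0.00 ✓; |BM| = 16.10 ✓; ∠(KM, MB) = 90.00° ✓; |KM| = 4.400 ✓; bearing(K→S) − bearing(K→M) = 137.0° ✓; |KS| = 4.400 ✓; ∠(KS, SL) = 81.20° ✗; |SL| = 24.70 ✓.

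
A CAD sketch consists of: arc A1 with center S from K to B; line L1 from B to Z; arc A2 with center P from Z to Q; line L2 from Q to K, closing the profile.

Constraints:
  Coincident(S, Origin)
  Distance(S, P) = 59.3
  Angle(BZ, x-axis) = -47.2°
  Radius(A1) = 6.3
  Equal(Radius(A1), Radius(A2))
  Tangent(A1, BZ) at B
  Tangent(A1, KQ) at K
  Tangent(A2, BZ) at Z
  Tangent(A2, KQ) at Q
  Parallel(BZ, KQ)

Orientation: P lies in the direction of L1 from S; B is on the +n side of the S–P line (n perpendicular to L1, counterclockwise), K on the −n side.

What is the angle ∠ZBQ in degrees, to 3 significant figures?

12.0°

Tangency of A1 to both parallel lines with radius 6.3 puts B and K at S ± 6.3·n: B = (4.62, 4.28), K = (-4.62, -4.28). Equal radii place Z and Q the same way about P: Z = P + 6.3·n = (44.9, -39.2), Q = P − 6.3·n = (35.7, -47.8). Then cos ∠ZBQ = BZ·BQ / (|BZ||BQ|), giving 12.0°.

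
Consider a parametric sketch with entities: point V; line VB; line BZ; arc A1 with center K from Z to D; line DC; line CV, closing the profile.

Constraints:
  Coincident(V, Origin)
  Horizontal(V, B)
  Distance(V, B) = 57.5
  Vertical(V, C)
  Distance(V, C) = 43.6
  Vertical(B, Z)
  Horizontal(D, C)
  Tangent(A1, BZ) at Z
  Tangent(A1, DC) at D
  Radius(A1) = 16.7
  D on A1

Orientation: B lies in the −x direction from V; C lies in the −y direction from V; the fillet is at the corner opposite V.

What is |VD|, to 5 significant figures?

59.713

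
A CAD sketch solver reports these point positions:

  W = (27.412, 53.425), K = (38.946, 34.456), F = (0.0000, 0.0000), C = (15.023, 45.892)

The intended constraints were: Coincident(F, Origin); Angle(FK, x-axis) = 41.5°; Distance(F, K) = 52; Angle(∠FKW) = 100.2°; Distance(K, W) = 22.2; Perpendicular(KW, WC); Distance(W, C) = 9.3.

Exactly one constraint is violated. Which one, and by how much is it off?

Distance(W, C) = 9.3 — off by 5.20.

F = (0.00, 0.00) ✓; FK at 41.50° ✓; |FK| = 52.00 ✓; ∠FKW = 100.2° ✓; |KW| = 22.20 ✓; ∠(KW, WC) = 90.00° ✓; |WC| = 14.50 ✗.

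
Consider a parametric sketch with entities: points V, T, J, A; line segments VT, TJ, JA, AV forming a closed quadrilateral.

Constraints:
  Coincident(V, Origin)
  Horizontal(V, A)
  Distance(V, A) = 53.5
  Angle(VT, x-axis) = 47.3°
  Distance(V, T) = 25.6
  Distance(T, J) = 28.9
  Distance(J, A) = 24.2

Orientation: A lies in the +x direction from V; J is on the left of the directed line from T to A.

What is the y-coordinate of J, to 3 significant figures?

23.0

Checks: |TJ| = 28.90 ✓; |JA| = 24.20 ✓.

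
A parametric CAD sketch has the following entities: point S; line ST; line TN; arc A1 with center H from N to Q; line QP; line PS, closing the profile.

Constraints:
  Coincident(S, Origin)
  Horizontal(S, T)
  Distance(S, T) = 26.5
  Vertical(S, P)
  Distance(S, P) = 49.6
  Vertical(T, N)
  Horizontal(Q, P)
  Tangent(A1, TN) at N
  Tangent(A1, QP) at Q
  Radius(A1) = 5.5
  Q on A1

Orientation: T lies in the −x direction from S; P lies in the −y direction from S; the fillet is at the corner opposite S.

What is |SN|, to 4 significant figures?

51.45

S is at the origin; S and T share the same y with |ST| = 26.5 and T on the −x side, so T = (-26.50, 0.000). SP is vertical with |SP| = 49.6 and P on the −y side, so P = (0.000, -49.60). The virtual corner opposite S is at (-26.50, -49.60). Since A1 is tangent to TN there, HN ⟂ TN and A1 meets QP tangentially, so HQ is at right angles to QP, with radius 5.5, so the center H sits 5.5 in from both sides at H = (-21.00, -44.10). That places the tangent points at N = (-26.50, -44.10) on TN and Q = (-21.00, -49.60) on QP. Then |SN| = |N − S| = 51.45.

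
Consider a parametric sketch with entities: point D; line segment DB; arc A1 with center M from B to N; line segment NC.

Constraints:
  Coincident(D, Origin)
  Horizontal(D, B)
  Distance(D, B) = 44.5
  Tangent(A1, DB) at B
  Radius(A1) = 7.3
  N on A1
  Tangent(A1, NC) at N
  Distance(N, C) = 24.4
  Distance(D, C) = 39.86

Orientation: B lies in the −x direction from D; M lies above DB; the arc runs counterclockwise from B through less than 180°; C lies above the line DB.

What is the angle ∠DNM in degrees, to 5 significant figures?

165.98°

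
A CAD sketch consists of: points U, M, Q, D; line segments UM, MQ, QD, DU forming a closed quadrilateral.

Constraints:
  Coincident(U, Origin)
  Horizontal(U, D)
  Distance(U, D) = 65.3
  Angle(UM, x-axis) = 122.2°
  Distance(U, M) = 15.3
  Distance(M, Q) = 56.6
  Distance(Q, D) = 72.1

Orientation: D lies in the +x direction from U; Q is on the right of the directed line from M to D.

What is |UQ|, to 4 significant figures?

42.23

U is at the origin; U and D share the same y with |UD| = 65.3 and D in +x, so D = (65.3, 0). UM runs at 122.2° with |UM| = 15.3, so M = (-8.153, 12.95). Q is determined by |MQ| = 56.6 and |QD| = 72.1 together: it lies at the intersection of circle(M, 56.6) and circle(D, 72.1). With |MD| = 74.59, the foot of the radical line on MD is 23.92 from M and the perpendicular offset is √(56.6² − 23.92²) = 51.30. Taking the right-of-MD solution: Q = (6.499, -41.72).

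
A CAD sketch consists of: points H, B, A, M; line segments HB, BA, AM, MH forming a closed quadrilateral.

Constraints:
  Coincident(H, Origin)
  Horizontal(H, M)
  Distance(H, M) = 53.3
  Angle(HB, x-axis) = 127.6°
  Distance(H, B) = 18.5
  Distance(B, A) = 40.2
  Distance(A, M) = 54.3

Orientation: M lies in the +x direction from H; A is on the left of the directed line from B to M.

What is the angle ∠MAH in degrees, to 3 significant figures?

63.8°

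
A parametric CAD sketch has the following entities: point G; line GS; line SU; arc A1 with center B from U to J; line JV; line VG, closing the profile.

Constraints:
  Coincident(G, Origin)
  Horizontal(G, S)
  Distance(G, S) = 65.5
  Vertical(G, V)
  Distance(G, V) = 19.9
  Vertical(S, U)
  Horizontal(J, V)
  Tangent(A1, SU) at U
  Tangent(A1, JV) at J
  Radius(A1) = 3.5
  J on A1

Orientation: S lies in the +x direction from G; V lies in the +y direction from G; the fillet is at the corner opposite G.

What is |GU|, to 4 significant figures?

67.52

G is at the origin; GS is horizontal with |GS| = 65.5 and S on the +x side, so S = (65.50, 0.000). GV is vertical with |GV| = 19.9 and V on the +y side, so V = (0.000, 19.90). The virtual corner opposite G is at (65.50, 19.90). The tangent condition forces BU to be normal to SU and A1 meets JV tangentially, so BJ is at right angles to JV, with radius 3.5, so the center B sits 3.5 in from both sides at B = (62.00, 16.40). That places the tangent points at U = (65.50, 16.40) on SU and J = (62.00, 19.90) on JV. Then |GU| = |U − G| = 67.52.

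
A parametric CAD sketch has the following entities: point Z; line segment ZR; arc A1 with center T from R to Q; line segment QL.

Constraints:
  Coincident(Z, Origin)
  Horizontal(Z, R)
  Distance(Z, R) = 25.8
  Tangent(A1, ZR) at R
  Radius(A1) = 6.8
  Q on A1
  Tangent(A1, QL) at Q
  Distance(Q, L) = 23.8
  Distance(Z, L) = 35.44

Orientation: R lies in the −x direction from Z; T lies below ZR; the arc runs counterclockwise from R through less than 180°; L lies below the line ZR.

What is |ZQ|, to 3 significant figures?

33.2

Checks: |TQ| = 6.800 ✓; ∠(TQ, QL) = 90.00° ✓; |QL| = 23.80 ✓; |ZL| = 35.44 ✓.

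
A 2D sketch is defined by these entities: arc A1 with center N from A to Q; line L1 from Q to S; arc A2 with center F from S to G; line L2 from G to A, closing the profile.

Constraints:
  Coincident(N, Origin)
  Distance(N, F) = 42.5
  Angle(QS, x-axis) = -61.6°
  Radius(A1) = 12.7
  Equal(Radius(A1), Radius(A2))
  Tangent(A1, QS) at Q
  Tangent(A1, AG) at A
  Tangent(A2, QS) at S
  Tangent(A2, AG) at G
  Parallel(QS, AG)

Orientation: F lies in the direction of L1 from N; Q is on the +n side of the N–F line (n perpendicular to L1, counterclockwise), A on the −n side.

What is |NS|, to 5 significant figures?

44.357

The slot axis is L1's direction at -61.6°, so u = (cos -61.6°, sin -61.6°) = (0.47562, -0.87965) and n = (−sin -61.6°, cos -61.6°) = (0.87965, 0.47562). N is at the origin and F lies 42.5 along u from N, so F = 42.5·u = (20.214, -37.385). Tangency of A1 to both parallel lines with radius 12.7 puts Q and A at N ± 12.7·n: Q = (11.172, 6.0404), A = (-11.172, -6.0404). Equal radii place S and G the same way about F: S = F + 12.7·n = (31.386, -31.345), G = F − 12.7·n = (9.0425, -43.425). Then |NS| = |S − N| = 44.357.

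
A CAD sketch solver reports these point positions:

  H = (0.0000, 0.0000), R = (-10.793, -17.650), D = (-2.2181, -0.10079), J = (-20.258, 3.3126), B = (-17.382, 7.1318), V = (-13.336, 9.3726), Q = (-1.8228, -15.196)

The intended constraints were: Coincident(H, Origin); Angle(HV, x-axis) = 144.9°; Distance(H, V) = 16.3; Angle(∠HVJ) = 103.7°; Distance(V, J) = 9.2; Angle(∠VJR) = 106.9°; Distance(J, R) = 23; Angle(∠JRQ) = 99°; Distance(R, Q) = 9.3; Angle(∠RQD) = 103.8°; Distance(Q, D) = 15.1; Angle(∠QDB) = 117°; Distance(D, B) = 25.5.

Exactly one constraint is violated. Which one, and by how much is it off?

Distance(D, B) = 25.5 — off by 8.70.

H = (0.00, 0.00) ✓; HV at 144.9° ✓; |HV| = 16.30 ✓; ∠HVJ = 103.7° ✓; |VJ| = 9.200 ✓; ∠VJR = 106.9° ✓; |JR| = 23.00 ✓; ∠JRQ = 99.00° ✓; |RQ| = 9.300 ✓; ∠RQD = 103.8° ✓; |QD| = 15.10 ✓; ∠QDB = 117.0° ✓; |DB| = 16.80 ✗.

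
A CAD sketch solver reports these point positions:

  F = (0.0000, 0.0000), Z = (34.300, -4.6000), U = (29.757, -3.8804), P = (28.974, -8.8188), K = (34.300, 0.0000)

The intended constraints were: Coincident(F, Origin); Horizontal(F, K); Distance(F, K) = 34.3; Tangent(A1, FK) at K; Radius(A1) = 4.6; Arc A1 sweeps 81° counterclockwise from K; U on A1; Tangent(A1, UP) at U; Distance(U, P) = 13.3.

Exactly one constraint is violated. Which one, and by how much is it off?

Distance(U, P) = 13.3 — off by 8.30.

F = (0.00, 0.00) ✓; F.y = 0.00, K.y = 0.00 ✓; |FK| = 34.30 ✓; ∠(ZK, KF) = 90.00° ✓; |ZK| = 4.600 ✓; bearing(Z→U) − bearing(Z→K) = 81.00° ✓; |ZU| = 4.600 ✓; ∠(ZU, UP) = 90.01° ✓; |UP| = 5.000 ✗.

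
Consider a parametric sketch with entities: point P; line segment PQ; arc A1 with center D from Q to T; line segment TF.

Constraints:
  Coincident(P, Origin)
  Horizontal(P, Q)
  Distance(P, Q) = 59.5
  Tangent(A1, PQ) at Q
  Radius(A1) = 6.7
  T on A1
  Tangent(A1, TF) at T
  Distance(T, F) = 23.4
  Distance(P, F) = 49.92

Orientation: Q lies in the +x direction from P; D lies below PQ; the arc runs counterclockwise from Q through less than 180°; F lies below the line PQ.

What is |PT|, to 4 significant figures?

53.60

Checks: ∠(DQ, QP) = 90.00° ✓; |DT| = 6.700 ✓; ∠(DT, TF) = 90.00° ✓; |TF| = 23.40 ✓; |PF| = 49.92 ✓.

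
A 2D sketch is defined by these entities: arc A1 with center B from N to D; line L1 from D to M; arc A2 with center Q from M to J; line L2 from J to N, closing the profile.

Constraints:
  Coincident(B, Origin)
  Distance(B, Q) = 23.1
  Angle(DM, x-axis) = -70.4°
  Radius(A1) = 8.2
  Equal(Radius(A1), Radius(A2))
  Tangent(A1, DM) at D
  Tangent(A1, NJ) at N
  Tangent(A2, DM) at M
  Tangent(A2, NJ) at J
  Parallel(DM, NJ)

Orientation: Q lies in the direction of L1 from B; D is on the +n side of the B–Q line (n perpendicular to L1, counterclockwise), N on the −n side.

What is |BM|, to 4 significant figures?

24.51

The slot axis is L1's direction at -70.4°, so u = (cos -70.4°, sin -70.4°) = (0.3355, -0.9421) and n = (−sin -70.4°, cos -70.4°) = (0.9421, 0.3355). B is at the origin and Q lies 23.1 along u from B, so Q = 23.1·u = (7.749, -21.76). Tangency of A1 to both parallel lines with radius 8.2 puts D and N at B ± 8.2·n: D = (7.725, 2.751), N = (-7.725, -2.751). Equal radii place M and J the same way about Q: M = Q + 8.2·n = (15.47, -19.01), J = Q − 8.2·n = (0.02406, -24.51). Then |BM| = |M − B| = 24.51.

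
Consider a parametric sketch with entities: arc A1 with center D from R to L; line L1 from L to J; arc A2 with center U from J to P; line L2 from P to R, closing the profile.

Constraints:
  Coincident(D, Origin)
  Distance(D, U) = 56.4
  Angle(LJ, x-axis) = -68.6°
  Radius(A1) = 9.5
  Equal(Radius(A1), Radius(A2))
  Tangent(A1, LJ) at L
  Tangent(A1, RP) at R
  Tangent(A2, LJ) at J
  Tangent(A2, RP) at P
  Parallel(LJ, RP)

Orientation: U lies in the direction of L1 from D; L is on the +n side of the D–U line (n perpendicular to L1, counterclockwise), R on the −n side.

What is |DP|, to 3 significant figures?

57.2

The slot axis is L1's direction at -68.6°, so u = (cos -68.6°, sin -68.6°) = (0.365, -0.931) and n = (−sin -68.6°, cos -68.6°) = (0.931, 0.365). D is at the origin and U lies 56.4 along u from D, so U = 56.4·u = (20.6, -52.5). Tangency of A1 to both parallel lines with radius 9.5 puts L and R at D ± 9.5·n: L = (8.85, 3.47), R = (-8.85, -3.47). Equal radii place J and P the same way about U: J = U + 9.5·n = (29.4, -49.0), P = U − 9.5·n = (11.7, -56.0). Then |DP| = |P − D| = 57.2.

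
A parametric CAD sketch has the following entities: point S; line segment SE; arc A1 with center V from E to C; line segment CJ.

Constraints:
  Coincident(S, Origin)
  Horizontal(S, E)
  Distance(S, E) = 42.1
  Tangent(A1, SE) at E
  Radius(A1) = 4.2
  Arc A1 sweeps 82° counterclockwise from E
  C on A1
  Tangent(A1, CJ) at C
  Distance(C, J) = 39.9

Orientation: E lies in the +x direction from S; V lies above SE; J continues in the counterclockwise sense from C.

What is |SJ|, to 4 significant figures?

67.41

S is at the origin; SE is horizontal with |SE| = 42.1 and E on the +x side, so E = (42.10, 0.000). A1 meets SE tangentially, so VE is at right angles to SE, so V = E + (0, 4.2) = (42.10, 4.200). On A1, E sits at bearing -90° from V; an 82° counterclockwise sweep puts C at bearing -8°, so C = V + 4.2·(cos -8°, sin -8°) = (46.26, 3.615). Since A1 is tangent to CJ there, VC ⟂ CJ, so CJ runs along (−sin -8°, cos -8°); with |CJ| = 39.9, J = (51.81, 43.13). Then |SJ| = |J − S| = 67.41.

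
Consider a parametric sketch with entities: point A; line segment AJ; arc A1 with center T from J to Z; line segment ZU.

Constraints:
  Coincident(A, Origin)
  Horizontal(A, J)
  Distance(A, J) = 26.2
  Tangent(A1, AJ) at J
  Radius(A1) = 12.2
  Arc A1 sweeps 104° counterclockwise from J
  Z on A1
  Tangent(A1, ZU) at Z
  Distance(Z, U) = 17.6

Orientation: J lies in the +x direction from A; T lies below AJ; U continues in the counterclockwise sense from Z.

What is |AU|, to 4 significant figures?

37.22

A is at the origin; AJ is horizontal with |AJ| = 26.2 and J on the +x side, so J = (26.20, 0.000). Tangency of A1 to AJ means the radius TJ is perpendicular to AJ, so T = J + (0, -12.2) = (26.20, -12.20). On A1, J sits at bearing 90° from T; a 104° counterclockwise sweep puts Z at bearing 194°, so Z = T + 12.2·(cos 194°, sin 194°) = (14.36, -15.15). The tangent condition forces TZ to be normal to ZU, so ZU runs along (−sin 194°, cos 194°); with |ZU| = 17.6, U = (18.62, -32.23). Then |AU| = |U − A| = 37.22.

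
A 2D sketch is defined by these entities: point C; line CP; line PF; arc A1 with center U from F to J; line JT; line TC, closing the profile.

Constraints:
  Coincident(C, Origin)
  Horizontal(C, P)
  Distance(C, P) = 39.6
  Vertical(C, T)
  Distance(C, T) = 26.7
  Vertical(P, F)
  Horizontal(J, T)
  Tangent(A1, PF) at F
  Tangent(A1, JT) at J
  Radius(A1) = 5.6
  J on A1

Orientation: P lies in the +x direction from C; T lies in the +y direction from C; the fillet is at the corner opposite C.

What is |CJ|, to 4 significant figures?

43.23

C is at the origin; CP is horizontal with |CP| = 39.6 and P on the +x side, so P = (39.60, 0.000). C and T share the same x with |CT| = 26.7 and T on the +y side, so T = (0.000, 26.70). The virtual corner opposite C is at (39.60, 26.70). A1 meets PF tangentially, so UF is at right angles to PF and tangency of A1 to JT means the radius UJ is perpendicular to JT, with radius 5.6, so the center U sits 5.6 in from both sides at U = (34.00, 21.10). That places the tangent points at F = (39.60, 21.10) on PF and J = (34.00, 26.70) on JT. Then |CJ| = |J − C| = 43.23.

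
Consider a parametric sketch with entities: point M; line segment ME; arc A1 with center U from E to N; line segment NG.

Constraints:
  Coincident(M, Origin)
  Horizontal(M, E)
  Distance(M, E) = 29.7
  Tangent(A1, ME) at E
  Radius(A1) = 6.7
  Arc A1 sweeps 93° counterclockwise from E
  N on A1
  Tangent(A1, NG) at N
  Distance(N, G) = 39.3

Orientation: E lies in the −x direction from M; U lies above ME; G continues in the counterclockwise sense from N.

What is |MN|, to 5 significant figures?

24.065

M is at the origin; ME is horizontal with |ME| = 29.7 and E on the −x side, so E = (-29.700, 0.0000). Tangency of A1 to ME means the radius UE is perpendicular to ME, so U = E + (0, 6.7) = (-29.700, 6.7000). On A1, E sits at bearing -90° from U; a 93° counterclockwise sweep puts N at bearing 3°, so N = U + 6.7·(cos 3°, sin 3°) = (-23.009, 7.0507). Then |MN| = |N − M| = 24.065.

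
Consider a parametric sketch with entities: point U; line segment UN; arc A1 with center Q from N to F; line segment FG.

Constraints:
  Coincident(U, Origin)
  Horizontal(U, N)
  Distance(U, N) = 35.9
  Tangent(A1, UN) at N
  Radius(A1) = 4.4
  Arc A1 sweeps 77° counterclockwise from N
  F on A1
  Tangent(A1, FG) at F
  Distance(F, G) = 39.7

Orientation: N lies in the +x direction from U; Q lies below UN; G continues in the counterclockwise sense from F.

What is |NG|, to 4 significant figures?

44.12

U is at the origin; UN is horizontal with |UN| = 35.9 and N on the +x side, so N = (35.90, 0.000). The tangent condition forces QN to be normal to UN, so Q = N + (0, -4.4) = (35.90, -4.400). On A1, N sits at bearing 90° from Q; a 77° counterclockwise sweep puts F at bearing 167°, so F = Q + 4.4·(cos 167°, sin 167°) = (31.61, -3.410). Since A1 is tangent to FG there, QF ⟂ FG, so FG runs along (−sin 167°, cos 167°); with |FG| = 39.7, G = (22.68, -42.09). Then |NG| = |G − N| = 44.12.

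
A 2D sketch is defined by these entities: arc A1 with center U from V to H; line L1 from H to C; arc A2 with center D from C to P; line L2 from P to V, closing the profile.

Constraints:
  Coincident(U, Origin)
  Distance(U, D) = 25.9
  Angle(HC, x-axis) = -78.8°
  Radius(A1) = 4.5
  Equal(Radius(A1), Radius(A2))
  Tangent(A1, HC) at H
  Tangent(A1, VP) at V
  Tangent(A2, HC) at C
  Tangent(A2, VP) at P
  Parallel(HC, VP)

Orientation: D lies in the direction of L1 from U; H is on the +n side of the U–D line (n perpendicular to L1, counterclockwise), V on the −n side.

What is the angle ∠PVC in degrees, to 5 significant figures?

19.162°

The slot axis is L1's direction at -78.8°, so u = (cos -78.8°, sin -78.8°) = (0.19423, -0.98096) and n = (−sin -78.8°, cos -78.8°) = (0.98096, 0.19423). U is at the origin and D lies 25.9 along u from U, so D = 25.9·u = (5.0307, -25.407). Tangency of A1 to both parallel lines with radius 4.5 puts H and V at U ± 4.5·n: H = (4.4143, 0.87405), V = (-4.4143, -0.87405). Equal radii place C and P the same way about D: C = D + 4.5·n = (9.4450, -24.533), P = D − 4.5·n = (0.61637, -26.281). Then cos ∠PVC = VP·VC / (|VP||VC|), giving 19.162°.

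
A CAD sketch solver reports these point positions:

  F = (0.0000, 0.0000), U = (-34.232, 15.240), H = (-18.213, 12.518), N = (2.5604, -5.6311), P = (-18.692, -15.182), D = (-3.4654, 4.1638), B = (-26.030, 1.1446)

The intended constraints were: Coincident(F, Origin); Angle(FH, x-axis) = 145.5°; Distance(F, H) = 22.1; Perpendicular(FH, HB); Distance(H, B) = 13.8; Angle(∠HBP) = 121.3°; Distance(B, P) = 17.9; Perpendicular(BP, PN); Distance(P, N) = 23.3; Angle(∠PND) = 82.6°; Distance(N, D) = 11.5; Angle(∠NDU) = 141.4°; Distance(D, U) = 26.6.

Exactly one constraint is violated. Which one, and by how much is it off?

Distance(D, U) = 26.6 — off by 6.10.

F = (0.00, 0.00) ✓; FH at 145.5° ✓; |FH| = 22.10 ✓; ∠(FH, HB) = 90.00° ✓; |HB| = 13.80 ✓; ∠HBP = 121.3° ✓; |BP| = 17.90 ✓; ∠(BP, PN) = 90.00° ✓; |PN| = 23.30 ✓; ∠PND = 82.60° ✓; |ND| = 11.50 ✓; ∠NDU = 141.4° ✓; |DU| = 32.70 ✗.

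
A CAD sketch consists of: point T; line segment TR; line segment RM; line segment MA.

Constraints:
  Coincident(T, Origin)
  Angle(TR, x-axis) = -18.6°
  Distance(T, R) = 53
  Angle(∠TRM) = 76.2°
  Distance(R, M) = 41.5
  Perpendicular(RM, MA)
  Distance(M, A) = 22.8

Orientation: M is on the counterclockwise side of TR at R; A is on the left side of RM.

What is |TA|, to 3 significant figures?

40.7

T is at the origin; TR runs at -18.6° with length 53.0, so R = 53.0·(cos -18.6°, sin -18.6°) = (50.2, -16.9). ∠TRM = 76.2°, so RM runs at -18.6° + (180° − 76.2°) = 85.2° from the x-axis; with |RM| = 41.5, M = R + 41.5·(cos 85.2°, sin 85.2°) = (53.7, 24.4). RM is perpendicular to MA; with |MA| = 22.8 on the left of RM, A = M + 22.8·(-0.996, 0.0837) = (31.0, 26.4). Then |TA| = |A − T| = 40.7.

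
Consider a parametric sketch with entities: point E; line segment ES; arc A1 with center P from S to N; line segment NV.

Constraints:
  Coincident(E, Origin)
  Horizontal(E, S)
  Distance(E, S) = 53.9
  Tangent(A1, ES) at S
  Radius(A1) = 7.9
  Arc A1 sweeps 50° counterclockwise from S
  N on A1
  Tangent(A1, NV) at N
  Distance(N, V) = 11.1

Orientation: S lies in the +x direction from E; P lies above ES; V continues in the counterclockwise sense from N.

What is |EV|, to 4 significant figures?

68.04

On A1, S sits at bearing -90° from P; a 50° counterclockwise sweep puts N at bearing -40°, so N = P + 7.9·(cos -40°, sin -40°) = (59.95, 2.822). The tangent condition forces PN to be normal to NV, so NV runs along (−sin -40°, cos -40°); with |NV| = 11.1, V = (67.09, 11.33). Then |EV| = |V − E| = 68.04.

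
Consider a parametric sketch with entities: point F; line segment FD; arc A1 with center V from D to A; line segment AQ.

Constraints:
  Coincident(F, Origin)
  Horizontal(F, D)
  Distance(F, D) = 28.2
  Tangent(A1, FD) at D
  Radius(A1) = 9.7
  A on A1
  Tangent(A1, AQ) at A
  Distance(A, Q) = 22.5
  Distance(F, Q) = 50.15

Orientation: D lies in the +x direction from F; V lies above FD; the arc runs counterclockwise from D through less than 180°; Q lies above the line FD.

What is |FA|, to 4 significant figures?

39.02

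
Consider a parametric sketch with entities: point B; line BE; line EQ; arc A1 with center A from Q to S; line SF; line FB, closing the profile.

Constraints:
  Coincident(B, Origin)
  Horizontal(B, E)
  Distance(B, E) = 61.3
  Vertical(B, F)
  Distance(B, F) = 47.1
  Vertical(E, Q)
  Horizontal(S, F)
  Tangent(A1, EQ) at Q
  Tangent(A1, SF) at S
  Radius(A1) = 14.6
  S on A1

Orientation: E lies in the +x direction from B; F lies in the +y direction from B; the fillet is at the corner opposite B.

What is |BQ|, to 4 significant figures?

69.38

B is at the origin; B and E share the same y with |BE| = 61.3 and E on the +x side, so E = (61.30, 0.000). B and F share the same x with |BF| = 47.1 and F on the +y side, so F = (0.000, 47.10). The virtual corner opposite B is at (61.30, 47.10). The tangent condition forces AQ to be normal to EQ and A1 meets SF tangentially, so AS is at right angles to SF, with radius 14.6, so the center A sits 14.6 in from both sides at A = (46.70, 32.50). That places the tangent points at Q = (61.30, 32.50) on EQ and S = (46.70, 47.10) on SF. Then |BQ| = |Q − B| = 69.38.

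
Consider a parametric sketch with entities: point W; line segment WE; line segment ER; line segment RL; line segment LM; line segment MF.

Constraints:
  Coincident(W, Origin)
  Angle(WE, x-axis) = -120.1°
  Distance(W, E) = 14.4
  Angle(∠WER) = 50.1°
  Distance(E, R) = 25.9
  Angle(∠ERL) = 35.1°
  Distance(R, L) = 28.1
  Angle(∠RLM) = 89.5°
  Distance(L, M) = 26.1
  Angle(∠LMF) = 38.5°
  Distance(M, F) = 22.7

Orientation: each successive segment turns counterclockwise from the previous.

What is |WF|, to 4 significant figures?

9.791

W is at the origin; WE runs at -120.1° with length 14.4, so E = (-7.222, -12.46). ∠WER = 50.1° gives ER at 9.800° from the x-axis; with |ER| = 25.9, R = (18.30, -8.050). ∠ERL = 35.1° gives RL at 154.7° from the x-axis; with |RL| = 28.1, L = (-7.104, 3.959). ∠RLM = 89.5° gives LM at -114.8° from the x-axis; with |LM| = 26.1, M = (-18.05, -19.73). ∠LMF = 38.5° gives MF at 26.70° from the x-axis; with |MF| = 22.7, F = (2.227, -9.534). Then |WF| = |F − W| = 9.791.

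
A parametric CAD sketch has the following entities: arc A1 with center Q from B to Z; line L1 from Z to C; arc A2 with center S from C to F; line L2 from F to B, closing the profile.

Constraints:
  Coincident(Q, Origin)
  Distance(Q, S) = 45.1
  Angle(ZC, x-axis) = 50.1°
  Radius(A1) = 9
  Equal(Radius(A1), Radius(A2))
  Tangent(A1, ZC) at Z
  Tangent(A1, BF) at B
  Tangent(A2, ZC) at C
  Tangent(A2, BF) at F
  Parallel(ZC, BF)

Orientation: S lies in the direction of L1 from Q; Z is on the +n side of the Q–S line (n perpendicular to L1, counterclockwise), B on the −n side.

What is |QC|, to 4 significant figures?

45.99

Tangency of A1 to both parallel lines with radius 9.0 puts Z and B at Q ± 9.0·n: Z = (-6.904, 5.773), B = (6.904, -5.773). Equal radii place C and F the same way about S: C = S + 9.0·n = (22.02, 40.37), F = S − 9.0·n = (35.83, 28.83). Then |QC| = |C − Q| = 45.99.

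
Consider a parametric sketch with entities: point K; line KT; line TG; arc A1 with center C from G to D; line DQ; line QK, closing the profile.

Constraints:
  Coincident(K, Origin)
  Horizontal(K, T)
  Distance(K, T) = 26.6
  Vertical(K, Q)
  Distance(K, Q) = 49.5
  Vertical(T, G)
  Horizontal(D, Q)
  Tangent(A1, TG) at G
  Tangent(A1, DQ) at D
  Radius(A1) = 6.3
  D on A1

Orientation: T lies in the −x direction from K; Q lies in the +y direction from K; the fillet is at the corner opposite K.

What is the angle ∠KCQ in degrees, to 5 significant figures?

82.072°

K is at the origin; KT is horizontal with |KT| = 26.6 and T on the −x side, so T = (-26.600, 0.0000). K and Q share the same x with |KQ| = 49.5 and Q on the +y side, so Q = (0.0000, 49.500). The virtual corner opposite K is at (-26.600, 49.500). Tangency of A1 to TG means the radius CG is perpendicular to TG and since A1 is tangent to DQ there, CD ⟂ DQ, with radius 6.3, so the center C sits 6.3 in from both sides at C = (-20.300, 43.200). Then cos ∠KCQ = CK·CQ / (|CK||CQ|), giving 82.072°.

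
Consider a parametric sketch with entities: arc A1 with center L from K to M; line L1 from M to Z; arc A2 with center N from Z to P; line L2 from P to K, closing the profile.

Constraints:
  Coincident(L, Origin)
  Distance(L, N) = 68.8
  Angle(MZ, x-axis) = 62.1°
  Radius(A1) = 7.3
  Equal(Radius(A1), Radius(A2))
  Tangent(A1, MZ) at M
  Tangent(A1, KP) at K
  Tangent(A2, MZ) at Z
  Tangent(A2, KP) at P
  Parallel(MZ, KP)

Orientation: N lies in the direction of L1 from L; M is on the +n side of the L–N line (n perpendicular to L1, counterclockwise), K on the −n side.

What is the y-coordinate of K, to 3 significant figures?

-3.42

L is at the origin and N lies 68.8 along u from L, so N = 68.8·u = (32.2, 60.8). Tangency of A1 to both parallel lines with radius 7.3 puts M and K at L ± 7.3·n: M = (-6.45, 3.42), K = (6.45, -3.42). So K.y = -3.42.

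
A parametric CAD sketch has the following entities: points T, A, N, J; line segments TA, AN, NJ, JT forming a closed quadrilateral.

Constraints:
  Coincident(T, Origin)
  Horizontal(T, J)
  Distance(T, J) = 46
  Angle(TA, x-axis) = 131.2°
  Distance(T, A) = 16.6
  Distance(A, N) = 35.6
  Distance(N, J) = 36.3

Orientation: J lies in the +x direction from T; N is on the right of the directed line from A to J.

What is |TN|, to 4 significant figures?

19.00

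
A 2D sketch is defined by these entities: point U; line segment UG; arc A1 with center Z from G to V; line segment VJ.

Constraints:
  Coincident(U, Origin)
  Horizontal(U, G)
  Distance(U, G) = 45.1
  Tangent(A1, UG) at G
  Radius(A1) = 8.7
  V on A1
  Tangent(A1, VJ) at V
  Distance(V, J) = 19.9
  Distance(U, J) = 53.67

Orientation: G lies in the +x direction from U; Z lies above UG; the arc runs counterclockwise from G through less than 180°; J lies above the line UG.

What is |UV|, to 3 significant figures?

54.4

Checks: |ZV| = 8.700 ✓; ∠(ZV, VJ) = 90.00° ✓; |VJ| = 19.90 ✓; |UJ| = 53.67 ✓.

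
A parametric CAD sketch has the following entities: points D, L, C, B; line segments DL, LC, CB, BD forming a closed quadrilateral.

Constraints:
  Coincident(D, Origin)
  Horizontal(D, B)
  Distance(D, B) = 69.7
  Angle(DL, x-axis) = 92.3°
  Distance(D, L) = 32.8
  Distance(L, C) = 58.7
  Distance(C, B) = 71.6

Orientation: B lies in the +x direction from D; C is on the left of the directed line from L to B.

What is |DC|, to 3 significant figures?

81.7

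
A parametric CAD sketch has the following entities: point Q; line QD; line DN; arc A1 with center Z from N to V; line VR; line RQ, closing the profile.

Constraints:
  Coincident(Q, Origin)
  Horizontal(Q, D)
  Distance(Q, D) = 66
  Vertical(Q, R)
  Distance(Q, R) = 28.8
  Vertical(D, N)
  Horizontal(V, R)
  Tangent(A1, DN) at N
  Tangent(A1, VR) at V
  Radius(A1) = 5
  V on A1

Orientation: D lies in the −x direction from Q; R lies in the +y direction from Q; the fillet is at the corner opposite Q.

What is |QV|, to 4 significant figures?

67.46

Q is at the origin; Q and D share the same y with |QD| = 66.0 and D on the −x side, so D = (-66.00, 0.000). QR is vertical with |QR| = 28.8 and R on the +y side, so R = (0.000, 28.80). The virtual corner opposite Q is at (-66.00, 28.80). Tangency of A1 to DN means the radius ZN is perpendicular to DN and since A1 is tangent to VR there, ZV ⟂ VR, with radius 5.0, so the center Z sits 5.0 in from both sides at Z = (-61.00, 23.80). That places the tangent points at N = (-66.00, 23.80) on DN and V = (-61.00, 28.80) on VR. Then |QV| = |V − Q| = 67.46.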